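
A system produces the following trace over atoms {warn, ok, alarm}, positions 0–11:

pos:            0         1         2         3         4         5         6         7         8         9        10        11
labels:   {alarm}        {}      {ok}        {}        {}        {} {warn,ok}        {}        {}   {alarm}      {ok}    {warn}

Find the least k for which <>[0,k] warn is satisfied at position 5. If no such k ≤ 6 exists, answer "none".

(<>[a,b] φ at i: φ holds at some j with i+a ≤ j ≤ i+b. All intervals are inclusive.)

Scan j = 5,6,… for warn:
  j=5: fails
  j=6: holds
First hit at j=6, so smallest k = 6-5 = 1.

1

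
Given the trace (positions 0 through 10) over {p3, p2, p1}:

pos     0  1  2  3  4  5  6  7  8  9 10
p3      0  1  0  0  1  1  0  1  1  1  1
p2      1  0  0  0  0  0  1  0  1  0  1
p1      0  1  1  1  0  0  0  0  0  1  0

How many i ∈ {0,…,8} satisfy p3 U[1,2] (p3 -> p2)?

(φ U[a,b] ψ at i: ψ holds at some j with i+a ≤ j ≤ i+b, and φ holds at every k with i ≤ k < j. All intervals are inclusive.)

Evaluate at each i in [0,8]:
  i=0: ✗ (lhs fails at k=0 before rhs at j=2)
  i=1: ✓ (rhs at j=2; lhs holds on [1,1])
  i=2: ✗ (lhs fails at k=2 before rhs at j=3)
  i=3: ✗ (no rhs in [4,5])
  i=4: ✓ (rhs at j=6; lhs holds on [4,5])
  i=5: ✓ (rhs at j=6; lhs holds on [5,5])
  i=6: ✗ (lhs fails at k=6 before rhs at j=8)
  i=7: ✓ (rhs at j=8; lhs holds on [7,7])
  i=8: ✓ (rhs at j=10; lhs holds on [8,9])
Positions where it holds: {1, 4, 5, 7, 8} → 5.

5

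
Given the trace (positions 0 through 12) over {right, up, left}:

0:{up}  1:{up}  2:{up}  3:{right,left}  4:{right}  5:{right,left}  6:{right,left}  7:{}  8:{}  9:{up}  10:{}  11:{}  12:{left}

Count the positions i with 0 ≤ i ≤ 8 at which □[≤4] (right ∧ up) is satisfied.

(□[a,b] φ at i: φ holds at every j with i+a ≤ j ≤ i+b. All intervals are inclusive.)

Evaluate at each i in [0,8]:
  i=0: ✗ (fails at j=0)
  i=1: ✗ (fails at j=1)
  i=2: ✗ (fails at j=2)
  i=3: ✗ (fails at j=3)
  i=4: ✗ (fails at j=4)
  i=5: ✗ (fails at j=5)
  i=6: ✗ (fails at j=6)
  i=7: ✗ (fails at j=7)
  i=8: ✗ (fails at j=8)
Positions where it holds: {} → 0.

0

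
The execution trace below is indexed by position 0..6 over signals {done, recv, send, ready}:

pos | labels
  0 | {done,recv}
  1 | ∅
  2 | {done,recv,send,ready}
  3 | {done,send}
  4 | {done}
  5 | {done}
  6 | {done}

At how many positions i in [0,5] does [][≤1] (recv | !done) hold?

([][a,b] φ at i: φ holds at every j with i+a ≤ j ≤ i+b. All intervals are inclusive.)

2

Evaluate at each i in [0,5]:
  i=0: ✓ (all of [0,1])
  i=1: ✓ (all of [1,2])
  i=2: ✗ (fails at j=3)
  i=3: ✗ (fails at j=3)
  i=4: ✗ (fails at j=4)
  i=5: ✗ (fails at j=5)
Positions where it holds: {0, 1} → 2.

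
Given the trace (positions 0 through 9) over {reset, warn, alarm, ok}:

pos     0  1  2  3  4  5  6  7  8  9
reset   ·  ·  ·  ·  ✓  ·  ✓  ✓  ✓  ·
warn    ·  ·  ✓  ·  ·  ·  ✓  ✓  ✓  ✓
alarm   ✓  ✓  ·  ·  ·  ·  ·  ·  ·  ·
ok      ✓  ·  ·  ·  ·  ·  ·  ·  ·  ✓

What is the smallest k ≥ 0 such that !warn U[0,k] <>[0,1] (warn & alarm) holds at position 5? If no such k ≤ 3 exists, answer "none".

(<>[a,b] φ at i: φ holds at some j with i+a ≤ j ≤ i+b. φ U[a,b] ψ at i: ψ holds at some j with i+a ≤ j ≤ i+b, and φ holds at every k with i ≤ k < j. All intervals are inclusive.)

none

Need earliest j ≥ 5 with <>[0,1] (warn & alarm), and !warn at every k in [5,j-1].
  j=5: rhs fails.
  j=6: rhs fails.
  j=7: rhs fails.
  j=8: rhs fails.
No witness within the range → none.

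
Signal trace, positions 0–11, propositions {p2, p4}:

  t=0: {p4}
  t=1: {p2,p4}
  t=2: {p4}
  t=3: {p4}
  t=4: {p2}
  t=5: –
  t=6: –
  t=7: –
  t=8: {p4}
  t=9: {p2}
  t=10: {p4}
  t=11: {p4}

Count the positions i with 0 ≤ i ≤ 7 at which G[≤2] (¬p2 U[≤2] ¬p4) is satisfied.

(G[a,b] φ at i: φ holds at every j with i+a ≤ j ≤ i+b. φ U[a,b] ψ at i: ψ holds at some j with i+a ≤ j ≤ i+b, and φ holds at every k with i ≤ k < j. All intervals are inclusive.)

6

Evaluate at each i in [0,7]:
  i=0: ✗ (fails at j=0)
  i=1: ✗ (fails at j=1)
  i=2: ✓ (all of [2,4])
  i=3: ✓ (all of [3,5])
  i=4: ✓ (all of [4,6])
  i=5: ✓ (all of [5,7])
  i=6: ✓ (all of [6,8])
  i=7: ✓ (all of [7,9])
Positions where it holds: {2, 3, 4, 5, 6, 7} → 6.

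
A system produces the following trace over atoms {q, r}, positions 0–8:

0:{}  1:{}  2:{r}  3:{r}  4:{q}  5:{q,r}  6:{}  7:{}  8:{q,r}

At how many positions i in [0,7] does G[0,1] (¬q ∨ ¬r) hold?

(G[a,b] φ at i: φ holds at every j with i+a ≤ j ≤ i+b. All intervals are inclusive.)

Evaluate at each i in [0,7]:
  i=0: ✓ (all of [0,1])
  i=1: ✓ (all of [1,2])
  i=2: ✓ (all of [2,3])
  i=3: ✓ (all of [3,4])
  i=4: ✗ (fails at j=5)
  i=5: ✗ (fails at j=5)
  i=6: ✓ (all of [6,7])
  i=7: ✗ (fails at j=8)
Positions where it holds: {0, 1, 2, 3, 6} → 5.

5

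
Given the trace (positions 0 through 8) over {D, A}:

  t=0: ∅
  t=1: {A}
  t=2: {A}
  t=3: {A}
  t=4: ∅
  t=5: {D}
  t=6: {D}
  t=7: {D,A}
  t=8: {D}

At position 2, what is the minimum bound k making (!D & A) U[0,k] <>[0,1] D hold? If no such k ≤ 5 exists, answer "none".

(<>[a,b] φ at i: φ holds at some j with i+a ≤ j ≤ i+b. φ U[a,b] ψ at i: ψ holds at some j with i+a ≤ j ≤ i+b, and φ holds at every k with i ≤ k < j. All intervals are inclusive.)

2

Need earliest j ≥ 2 with <>[0,1] D, and (!D & A) at every k in [2,j-1].
  j=2: rhs fails.
  j=3: rhs fails.
  j=4: rhs holds; lhs holds on [2,3]. k = 2.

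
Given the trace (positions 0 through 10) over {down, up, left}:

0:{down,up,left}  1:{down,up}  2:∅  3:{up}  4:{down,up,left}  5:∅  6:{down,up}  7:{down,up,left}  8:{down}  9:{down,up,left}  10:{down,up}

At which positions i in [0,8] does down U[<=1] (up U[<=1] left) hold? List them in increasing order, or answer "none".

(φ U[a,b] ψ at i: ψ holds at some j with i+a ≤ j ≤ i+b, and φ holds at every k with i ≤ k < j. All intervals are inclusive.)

0, 3, 4, 6, 7, 8

Evaluate at each i in [0,8]:
  i=0: ✓ (rhs at j=0)
  i=1: ✗ (no rhs in [1,2])
  i=2: ✗ (lhs fails at k=2 before rhs at j=3)
  i=3: ✓ (rhs at j=3)
  i=4: ✓ (rhs at j=4)
  i=5: ✗ (lhs fails at k=5 before rhs at j=6)
  i=6: ✓ (rhs at j=6)
  i=7: ✓ (rhs at j=7)
  i=8: ✓ (rhs at j=9; lhs holds on [8,8])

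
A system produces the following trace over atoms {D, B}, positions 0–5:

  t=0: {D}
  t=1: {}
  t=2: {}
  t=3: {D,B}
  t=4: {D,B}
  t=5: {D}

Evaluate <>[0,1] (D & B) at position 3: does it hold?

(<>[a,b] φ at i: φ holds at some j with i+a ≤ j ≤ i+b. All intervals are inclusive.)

Check (D & B) at each j in [3,4]:
  j=3: true
  j=4: true
Found at j=3 → formula holds.

Holds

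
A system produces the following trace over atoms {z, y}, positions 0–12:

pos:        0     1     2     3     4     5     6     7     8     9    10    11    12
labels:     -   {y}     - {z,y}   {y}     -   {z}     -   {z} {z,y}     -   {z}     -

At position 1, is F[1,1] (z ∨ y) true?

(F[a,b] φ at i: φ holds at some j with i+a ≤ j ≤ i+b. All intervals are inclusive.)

Check (z ∨ y) at each j in [2,2]:
  j=2: false
No position in the window satisfies it → formula fails.

No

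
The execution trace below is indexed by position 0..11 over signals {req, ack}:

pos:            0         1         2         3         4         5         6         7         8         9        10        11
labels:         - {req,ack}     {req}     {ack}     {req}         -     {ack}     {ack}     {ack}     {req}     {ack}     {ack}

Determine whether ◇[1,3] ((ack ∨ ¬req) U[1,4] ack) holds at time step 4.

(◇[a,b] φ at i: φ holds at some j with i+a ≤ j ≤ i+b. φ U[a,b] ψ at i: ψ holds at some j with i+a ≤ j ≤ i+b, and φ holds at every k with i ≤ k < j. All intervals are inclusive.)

True

Check ((ack ∨ ¬req) U[1,4] ack) at each j in [5,7]:
  j=5: holds
  j=6: holds
  j=7: holds
Found at j=5 → formula holds.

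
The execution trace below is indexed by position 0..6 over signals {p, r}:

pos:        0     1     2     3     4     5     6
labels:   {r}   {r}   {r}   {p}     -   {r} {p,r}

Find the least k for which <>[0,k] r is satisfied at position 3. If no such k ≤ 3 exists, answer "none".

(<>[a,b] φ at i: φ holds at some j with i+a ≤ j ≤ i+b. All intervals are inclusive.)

2

Scan j = 3,4,… for r:
  j=3: fails
  j=4: fails
  j=5: holds
First hit at j=5, so smallest k = 5-3 = 2.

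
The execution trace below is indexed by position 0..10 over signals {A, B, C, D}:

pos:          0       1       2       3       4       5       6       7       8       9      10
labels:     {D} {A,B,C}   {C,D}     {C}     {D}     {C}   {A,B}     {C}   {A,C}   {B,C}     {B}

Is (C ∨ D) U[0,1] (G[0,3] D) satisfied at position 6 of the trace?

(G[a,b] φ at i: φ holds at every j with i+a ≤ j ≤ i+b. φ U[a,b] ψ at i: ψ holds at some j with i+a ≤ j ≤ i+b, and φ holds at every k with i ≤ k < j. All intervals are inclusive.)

Need some j in [6,7] with G[0,3] D, and (C ∨ D) at every k in [6,j-1].
  j=6: G[0,3] D — fails at 6.
  j=7: G[0,3] D — fails at 7.
No j in the window works → until fails.

Does not hold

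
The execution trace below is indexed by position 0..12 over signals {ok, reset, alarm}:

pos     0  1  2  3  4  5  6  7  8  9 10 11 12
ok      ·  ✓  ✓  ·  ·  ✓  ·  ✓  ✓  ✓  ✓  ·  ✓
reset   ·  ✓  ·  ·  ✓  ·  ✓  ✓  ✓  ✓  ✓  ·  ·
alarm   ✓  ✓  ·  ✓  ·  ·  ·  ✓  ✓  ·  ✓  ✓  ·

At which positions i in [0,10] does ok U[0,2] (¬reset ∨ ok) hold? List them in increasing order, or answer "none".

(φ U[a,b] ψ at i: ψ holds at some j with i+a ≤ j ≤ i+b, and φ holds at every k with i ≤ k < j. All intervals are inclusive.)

0, 1, 2, 3, 5, 7, 8, 9, 10

Evaluate at each i in [0,10]:
  i=0: ✓ (rhs at j=0)
  i=1: ✓ (rhs at j=1)
  i=2: ✓ (rhs at j=2)
  i=3: ✓ (rhs at j=3)
  i=4: ✗ (lhs fails at k=4 before rhs at j=5)
  i=5: ✓ (rhs at j=5)
  i=6: ✗ (lhs fails at k=6 before rhs at j=7)
  i=7: ✓ (rhs at j=7)
  i=8: ✓ (rhs at j=8)
  i=9: ✓ (rhs at j=9)
  i=10: ✓ (rhs at j=10)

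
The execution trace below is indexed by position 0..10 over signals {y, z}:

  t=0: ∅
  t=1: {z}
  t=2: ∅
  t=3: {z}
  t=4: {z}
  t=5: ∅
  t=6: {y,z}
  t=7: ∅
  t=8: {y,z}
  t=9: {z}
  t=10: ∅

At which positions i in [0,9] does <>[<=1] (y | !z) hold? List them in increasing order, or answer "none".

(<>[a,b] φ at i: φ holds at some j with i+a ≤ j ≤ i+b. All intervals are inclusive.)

0, 1, 2, 4, 5, 6, 7, 8, 9

Evaluate at each i in [0,9]:
  i=0: ✓ (witness j=0)
  i=1: ✓ (witness j=2)
  i=2: ✓ (witness j=2)
  i=3: ✗ (none in [3,4])
  i=4: ✓ (witness j=5)
  i=5: ✓ (witness j=5)
  i=6: ✓ (witness j=6)
  i=7: ✓ (witness j=7)
  i=8: ✓ (witness j=8)
  i=9: ✓ (witness j=10)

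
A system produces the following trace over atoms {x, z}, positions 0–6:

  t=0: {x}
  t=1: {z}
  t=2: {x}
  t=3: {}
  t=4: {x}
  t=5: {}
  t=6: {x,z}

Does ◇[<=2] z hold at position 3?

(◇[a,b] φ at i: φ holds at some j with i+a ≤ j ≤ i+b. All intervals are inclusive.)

False

Check z at each j in [3,5]:
  j=3: false
  j=4: false
  j=5: false
No position in the window satisfies it → formula fails.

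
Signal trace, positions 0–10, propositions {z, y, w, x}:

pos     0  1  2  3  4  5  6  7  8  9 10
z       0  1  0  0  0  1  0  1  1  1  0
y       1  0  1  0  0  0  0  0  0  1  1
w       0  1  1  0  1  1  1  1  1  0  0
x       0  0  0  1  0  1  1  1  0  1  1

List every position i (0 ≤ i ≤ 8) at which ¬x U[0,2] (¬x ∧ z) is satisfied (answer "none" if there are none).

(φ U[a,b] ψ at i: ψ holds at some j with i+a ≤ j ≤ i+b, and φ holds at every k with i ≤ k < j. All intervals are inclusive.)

0, 1, 8

Evaluate at each i in [0,8]:
  i=0: ✓ (rhs at j=1; lhs holds on [0,0])
  i=1: ✓ (rhs at j=1)
  i=2: ✗ (no rhs in [2,4])
  i=3: ✗ (no rhs in [3,5])
  i=4: ✗ (no rhs in [4,6])
  i=5: ✗ (no rhs in [5,7])
  i=6: ✗ (lhs fails at k=6 before rhs at j=8)
  i=7: ✗ (lhs fails at k=7 before rhs at j=8)
  i=8: ✓ (rhs at j=8)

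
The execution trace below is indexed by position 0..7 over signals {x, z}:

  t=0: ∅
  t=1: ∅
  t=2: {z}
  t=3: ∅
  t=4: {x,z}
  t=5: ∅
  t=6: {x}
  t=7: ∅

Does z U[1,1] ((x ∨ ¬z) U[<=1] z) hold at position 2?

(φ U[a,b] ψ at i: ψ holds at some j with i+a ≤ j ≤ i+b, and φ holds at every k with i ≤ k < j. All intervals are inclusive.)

Holds

Need some j in [3,3] with ((x ∨ ¬z) U[<=1] z), and z at every k in [2,j-1].
  j=3: ((x ∨ ¬z) U[<=1] z) holds; z holds at every k in [2,2] → satisfied.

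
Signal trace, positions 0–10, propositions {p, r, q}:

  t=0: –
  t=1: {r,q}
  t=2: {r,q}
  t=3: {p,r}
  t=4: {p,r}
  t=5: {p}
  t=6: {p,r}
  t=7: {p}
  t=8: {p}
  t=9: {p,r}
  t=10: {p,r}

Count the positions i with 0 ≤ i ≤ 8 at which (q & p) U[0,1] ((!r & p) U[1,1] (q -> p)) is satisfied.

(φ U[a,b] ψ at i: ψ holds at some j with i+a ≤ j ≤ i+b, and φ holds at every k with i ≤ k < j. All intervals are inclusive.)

3

Evaluate at each i in [0,8]:
  i=0: ✗ (no rhs in [0,1])
  i=1: ✗ (no rhs in [1,2])
  i=2: ✗ (no rhs in [2,3])
  i=3: ✗ (no rhs in [3,4])
  i=4: ✗ (lhs fails at k=4 before rhs at j=5)
  i=5: ✓ (rhs at j=5)
  i=6: ✗ (lhs fails at k=6 before rhs at j=7)
  i=7: ✓ (rhs at j=7)
  i=8: ✓ (rhs at j=8)
Positions where it holds: {5, 7, 8} → 3.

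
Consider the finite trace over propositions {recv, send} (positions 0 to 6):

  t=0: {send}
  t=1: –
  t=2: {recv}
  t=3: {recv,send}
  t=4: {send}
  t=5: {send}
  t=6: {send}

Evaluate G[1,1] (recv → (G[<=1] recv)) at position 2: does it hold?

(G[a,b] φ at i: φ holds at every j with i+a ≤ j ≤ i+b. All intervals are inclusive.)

False

Check (recv → (G[<=1] recv)) at every j in [3,3]:
  j=3: antecedent true; consequent fails at 4 → ✗
Fails at j=3 → formula fails.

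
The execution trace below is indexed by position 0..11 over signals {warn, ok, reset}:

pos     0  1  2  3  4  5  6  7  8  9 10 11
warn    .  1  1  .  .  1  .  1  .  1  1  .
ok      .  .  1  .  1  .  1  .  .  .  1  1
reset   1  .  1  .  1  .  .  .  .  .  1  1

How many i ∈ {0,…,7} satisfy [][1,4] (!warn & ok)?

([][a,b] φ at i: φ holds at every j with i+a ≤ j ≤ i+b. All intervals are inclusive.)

Evaluate at each i in [0,7]:
  i=0: ✗ (fails at j=1)
  i=1: ✗ (fails at j=2)
  i=2: ✗ (fails at j=3)
  i=3: ✗ (fails at j=5)
  i=4: ✗ (fails at j=5)
  i=5: ✗ (fails at j=7)
  i=6: ✗ (fails at j=7)
  i=7: ✗ (fails at j=8)
Positions where it holds: {} → 0.

0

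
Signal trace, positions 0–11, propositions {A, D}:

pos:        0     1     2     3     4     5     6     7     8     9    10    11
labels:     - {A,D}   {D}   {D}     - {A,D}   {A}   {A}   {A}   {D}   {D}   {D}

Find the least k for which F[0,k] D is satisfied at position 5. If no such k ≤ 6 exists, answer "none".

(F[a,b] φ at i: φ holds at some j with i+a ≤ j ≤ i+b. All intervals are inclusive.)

Scan j = 5,6,… for D:
  j=5: holds
First hit at j=5, so smallest k = 5-5 = 0.

0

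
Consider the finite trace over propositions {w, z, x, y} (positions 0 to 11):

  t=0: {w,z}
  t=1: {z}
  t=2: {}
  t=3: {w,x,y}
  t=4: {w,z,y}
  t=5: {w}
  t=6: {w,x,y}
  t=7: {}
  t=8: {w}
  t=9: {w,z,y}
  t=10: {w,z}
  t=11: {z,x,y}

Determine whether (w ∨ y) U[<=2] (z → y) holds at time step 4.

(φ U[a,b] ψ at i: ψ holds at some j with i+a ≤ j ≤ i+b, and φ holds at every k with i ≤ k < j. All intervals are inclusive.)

Need some j in [4,6] with (z → y), and (w ∨ y) at every k in [4,j-1].
  j=4: (z → y) holds; no prefix to check → satisfied.

True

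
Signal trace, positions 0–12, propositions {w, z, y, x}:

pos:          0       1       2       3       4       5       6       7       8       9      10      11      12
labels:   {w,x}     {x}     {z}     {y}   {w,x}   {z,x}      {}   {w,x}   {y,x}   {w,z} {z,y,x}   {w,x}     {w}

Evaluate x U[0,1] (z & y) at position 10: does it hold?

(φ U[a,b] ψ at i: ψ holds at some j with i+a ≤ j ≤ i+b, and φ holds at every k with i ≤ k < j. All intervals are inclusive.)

Yes

Need some j in [10,11] with (z & y), and x at every k in [10,j-1].
  j=10: (z & y) holds; no prefix to check → satisfied.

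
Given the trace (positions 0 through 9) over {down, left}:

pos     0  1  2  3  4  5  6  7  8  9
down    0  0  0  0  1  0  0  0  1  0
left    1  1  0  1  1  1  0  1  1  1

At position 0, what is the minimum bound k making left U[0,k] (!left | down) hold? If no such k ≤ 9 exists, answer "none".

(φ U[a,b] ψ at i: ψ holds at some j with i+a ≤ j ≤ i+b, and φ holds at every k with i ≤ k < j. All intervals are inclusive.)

Need earliest j ≥ 0 with (!left | down), and left at every k in [0,j-1].
  j=0: rhs fails.
  j=1: rhs fails.
  j=2: rhs holds; lhs holds on [0,1]. k = 2.

2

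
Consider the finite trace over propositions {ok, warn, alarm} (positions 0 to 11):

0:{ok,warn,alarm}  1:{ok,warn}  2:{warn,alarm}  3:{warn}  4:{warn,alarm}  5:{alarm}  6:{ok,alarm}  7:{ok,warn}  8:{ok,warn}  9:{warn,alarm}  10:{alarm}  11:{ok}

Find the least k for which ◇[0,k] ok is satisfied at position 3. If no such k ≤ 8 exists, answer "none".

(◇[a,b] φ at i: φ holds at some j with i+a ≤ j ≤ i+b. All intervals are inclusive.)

Scan j = 3,4,… for ok:
  j=3: fails
  j=4: fails
  j=5: fails
  j=6: holds
First hit at j=6, so smallest k = 6-3 = 3.

3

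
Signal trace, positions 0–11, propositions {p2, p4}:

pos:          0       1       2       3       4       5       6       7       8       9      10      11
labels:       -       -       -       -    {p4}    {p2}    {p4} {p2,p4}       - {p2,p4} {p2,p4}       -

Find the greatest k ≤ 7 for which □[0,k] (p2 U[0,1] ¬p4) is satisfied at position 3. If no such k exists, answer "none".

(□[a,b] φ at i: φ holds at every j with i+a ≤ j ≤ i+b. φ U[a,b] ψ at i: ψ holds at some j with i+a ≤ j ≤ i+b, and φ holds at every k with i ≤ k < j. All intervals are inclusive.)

(p2 U[0,1] ¬p4) must hold from j=3 onward; find where it first fails.
  j=3: holds
  j=4: fails
Holds on [3,3], so largest k = 0.

0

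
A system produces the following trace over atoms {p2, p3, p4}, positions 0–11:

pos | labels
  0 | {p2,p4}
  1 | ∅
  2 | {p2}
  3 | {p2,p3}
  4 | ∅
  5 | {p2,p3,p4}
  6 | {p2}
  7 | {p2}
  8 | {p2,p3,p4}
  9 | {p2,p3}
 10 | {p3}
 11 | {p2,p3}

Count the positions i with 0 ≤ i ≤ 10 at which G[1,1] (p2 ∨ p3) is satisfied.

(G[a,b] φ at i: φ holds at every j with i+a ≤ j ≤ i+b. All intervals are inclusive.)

9

Evaluate at each i in [0,10]:
  i=0: ✗ (fails at j=1)
  i=1: ✓ (all of [2,2])
  i=2: ✓ (all of [3,3])
  i=3: ✗ (fails at j=4)
  i=4: ✓ (all of [5,5])
  i=5: ✓ (all of [6,6])
  i=6: ✓ (all of [7,7])
  i=7: ✓ (all of [8,8])
  i=8: ✓ (all of [9,9])
  i=9: ✓ (all of [10,10])
  i=10: ✓ (all of [11,11])
Positions where it holds: {1, 2, 4, 5, 6, 7, 8, 9, 10} → 9.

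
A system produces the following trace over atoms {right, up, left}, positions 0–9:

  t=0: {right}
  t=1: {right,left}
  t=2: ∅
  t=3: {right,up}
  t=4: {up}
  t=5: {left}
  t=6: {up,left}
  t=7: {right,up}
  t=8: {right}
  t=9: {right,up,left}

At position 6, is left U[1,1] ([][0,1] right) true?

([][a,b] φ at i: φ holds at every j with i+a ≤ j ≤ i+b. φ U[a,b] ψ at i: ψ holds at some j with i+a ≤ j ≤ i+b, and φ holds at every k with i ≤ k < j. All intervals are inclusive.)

Need some j in [7,7] with [][0,1] right, and left at every k in [6,j-1].
  j=7: [][0,1] right holds; left holds at every k in [6,6] → satisfied.

Yes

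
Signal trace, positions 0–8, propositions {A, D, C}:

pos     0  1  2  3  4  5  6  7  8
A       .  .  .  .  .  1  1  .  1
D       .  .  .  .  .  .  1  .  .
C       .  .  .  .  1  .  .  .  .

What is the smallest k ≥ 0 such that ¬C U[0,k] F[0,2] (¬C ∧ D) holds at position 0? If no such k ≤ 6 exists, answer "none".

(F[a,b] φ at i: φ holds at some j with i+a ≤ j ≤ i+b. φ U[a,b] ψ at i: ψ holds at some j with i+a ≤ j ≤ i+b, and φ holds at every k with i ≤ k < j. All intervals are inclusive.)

4

Need earliest j ≥ 0 with F[0,2] (¬C ∧ D), and ¬C at every k in [0,j-1].
  j=0: rhs fails.
  j=1: rhs fails.
  j=2: rhs fails.
  j=3: rhs fails.
  j=4: rhs holds; lhs holds on [0,3]. k = 4.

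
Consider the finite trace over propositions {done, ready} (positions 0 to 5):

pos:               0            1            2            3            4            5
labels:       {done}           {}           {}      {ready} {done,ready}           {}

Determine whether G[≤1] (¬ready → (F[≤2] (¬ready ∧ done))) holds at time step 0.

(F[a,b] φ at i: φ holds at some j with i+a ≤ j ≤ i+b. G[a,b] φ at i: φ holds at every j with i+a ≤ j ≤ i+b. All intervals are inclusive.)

No

Check (¬ready → (F[≤2] (¬ready ∧ done))) at every j in [0,1]:
  j=0: antecedent true; consequent holds (witness at 0) → ✓
  j=1: antecedent true; consequent fails (none in [1,3]) → ✗
Fails at j=1 → formula fails.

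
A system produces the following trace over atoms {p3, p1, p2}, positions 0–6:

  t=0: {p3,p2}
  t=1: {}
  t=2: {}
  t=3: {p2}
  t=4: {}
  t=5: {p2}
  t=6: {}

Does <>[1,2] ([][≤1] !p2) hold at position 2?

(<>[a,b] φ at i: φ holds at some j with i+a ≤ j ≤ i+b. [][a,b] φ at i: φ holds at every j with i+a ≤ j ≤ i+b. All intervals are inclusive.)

Check [][≤1] !p2 at each j in [3,4]:
  j=3: fails at 3
  j=4: fails at 5
No position in the window satisfies it → formula fails.

False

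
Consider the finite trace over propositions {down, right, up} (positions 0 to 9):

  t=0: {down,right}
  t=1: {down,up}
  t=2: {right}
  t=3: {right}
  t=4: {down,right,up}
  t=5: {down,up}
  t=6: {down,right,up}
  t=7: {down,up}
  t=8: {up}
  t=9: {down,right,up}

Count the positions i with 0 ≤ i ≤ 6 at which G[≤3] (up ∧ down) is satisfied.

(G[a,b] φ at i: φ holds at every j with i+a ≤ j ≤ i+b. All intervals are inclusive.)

1

Evaluate at each i in [0,6]:
  i=0: ✗ (fails at j=0)
  i=1: ✗ (fails at j=2)
  i=2: ✗ (fails at j=2)
  i=3: ✗ (fails at j=3)
  i=4: ✓ (all of [4,7])
  i=5: ✗ (fails at j=8)
  i=6: ✗ (fails at j=8)
Positions where it holds: {4} → 1.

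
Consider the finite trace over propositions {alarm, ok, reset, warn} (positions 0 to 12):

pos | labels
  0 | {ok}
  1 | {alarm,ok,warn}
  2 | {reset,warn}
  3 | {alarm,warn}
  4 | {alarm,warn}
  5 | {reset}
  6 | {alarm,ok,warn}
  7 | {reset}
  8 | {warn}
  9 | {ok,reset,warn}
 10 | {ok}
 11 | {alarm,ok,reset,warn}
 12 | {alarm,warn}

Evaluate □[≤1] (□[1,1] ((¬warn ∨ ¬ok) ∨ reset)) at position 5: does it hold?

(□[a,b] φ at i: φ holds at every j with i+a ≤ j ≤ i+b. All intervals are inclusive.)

Check □[1,1] ((¬warn ∨ ¬ok) ∨ reset) at every j in [5,6]:
  j=5: fails at 6
  j=6: holds on [7,7]
Fails at j=5 → formula fails.

Does not hold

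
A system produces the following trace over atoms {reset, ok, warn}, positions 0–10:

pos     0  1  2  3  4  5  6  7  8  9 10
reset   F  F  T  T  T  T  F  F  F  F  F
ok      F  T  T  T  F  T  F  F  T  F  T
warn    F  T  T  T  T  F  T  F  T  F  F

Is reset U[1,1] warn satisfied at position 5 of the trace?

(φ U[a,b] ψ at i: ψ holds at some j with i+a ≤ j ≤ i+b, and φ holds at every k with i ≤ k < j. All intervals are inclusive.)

Holds

Need some j in [6,6] with warn, and reset at every k in [5,j-1].
  j=6: warn holds; reset holds at every k in [5,5] → satisfied.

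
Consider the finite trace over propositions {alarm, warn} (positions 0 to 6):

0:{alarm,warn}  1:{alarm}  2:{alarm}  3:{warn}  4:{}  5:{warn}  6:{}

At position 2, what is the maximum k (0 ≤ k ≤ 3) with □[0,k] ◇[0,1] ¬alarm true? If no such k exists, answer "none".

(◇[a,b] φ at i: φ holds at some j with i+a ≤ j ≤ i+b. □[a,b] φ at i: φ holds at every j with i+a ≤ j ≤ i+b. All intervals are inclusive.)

◇[0,1] ¬alarm must hold from j=2 onward; find where it first fails.
  j=2: holds
  j=3: holds
  j=4: holds
  j=5: holds
Holds through j=5; largest k = 3.

3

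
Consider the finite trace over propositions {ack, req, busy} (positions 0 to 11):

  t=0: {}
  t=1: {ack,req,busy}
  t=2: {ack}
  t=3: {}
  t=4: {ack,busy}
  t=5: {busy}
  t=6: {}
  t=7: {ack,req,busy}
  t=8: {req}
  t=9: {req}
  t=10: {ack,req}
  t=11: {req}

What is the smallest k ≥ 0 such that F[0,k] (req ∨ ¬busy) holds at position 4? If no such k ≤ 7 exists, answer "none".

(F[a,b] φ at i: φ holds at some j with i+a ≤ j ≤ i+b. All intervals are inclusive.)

2

Scan j = 4,5,… for (req ∨ ¬busy):
  j=4: fails
  j=5: fails
  j=6: holds
First hit at j=6, so smallest k = 6-4 = 2.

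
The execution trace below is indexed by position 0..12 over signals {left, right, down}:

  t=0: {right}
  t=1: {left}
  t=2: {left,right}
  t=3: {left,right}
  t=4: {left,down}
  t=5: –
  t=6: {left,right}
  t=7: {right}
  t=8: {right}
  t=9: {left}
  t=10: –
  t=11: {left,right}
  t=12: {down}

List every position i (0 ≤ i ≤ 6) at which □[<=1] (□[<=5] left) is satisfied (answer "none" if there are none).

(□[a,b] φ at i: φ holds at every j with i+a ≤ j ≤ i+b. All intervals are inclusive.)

none

Evaluate at each i in [0,6]:
  i=0: ✗ (fails at j=0)
  i=1: ✗ (fails at j=1)
  i=2: ✗ (fails at j=2)
  i=3: ✗ (fails at j=3)
  i=4: ✗ (fails at j=4)
  i=5: ✗ (fails at j=5)
  i=6: ✗ (fails at j=6)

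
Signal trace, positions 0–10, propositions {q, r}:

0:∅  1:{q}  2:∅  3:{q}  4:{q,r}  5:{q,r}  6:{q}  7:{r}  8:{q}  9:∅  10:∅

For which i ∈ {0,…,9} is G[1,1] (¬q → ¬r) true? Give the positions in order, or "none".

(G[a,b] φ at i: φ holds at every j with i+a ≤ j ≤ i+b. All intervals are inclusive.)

Evaluate at each i in [0,9]:
  i=0: ✓ (all of [1,1])
  i=1: ✓ (all of [2,2])
  i=2: ✓ (all of [3,3])
  i=3: ✓ (all of [4,4])
  i=4: ✓ (all of [5,5])
  i=5: ✓ (all of [6,6])
  i=6: ✗ (fails at j=7)
  i=7: ✓ (all of [8,8])
  i=8: ✓ (all of [9,9])
  i=9: ✓ (all of [10,10])

0, 1, 2, 3, 4, 5, 7, 8, 9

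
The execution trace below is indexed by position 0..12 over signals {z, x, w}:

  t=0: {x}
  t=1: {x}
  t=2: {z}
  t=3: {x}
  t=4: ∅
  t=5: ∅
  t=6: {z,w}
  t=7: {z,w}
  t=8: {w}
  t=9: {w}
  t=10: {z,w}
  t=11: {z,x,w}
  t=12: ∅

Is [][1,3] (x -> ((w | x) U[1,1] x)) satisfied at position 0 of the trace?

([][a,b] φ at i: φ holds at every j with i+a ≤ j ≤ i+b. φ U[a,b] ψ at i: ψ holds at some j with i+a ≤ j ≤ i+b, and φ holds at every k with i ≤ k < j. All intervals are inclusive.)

Does not hold

Check (x -> ((w | x) U[1,1] x)) at every j in [1,3]:
  j=1: antecedent true; consequent fails → ✗
  j=2: antecedent false → ✓
  j=3: antecedent true; consequent fails → ✗
Fails at j=1 → formula fails.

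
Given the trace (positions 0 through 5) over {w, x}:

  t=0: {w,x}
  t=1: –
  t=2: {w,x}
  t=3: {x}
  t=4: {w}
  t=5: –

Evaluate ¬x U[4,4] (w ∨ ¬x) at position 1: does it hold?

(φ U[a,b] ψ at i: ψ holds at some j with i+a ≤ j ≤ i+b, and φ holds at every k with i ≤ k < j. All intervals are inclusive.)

No

Need some j in [5,5] with (w ∨ ¬x), and ¬x at every k in [1,j-1].
  j=5: (w ∨ ¬x) holds, but ¬x fails at k=2 → not this j.
No j in the window works → until fails.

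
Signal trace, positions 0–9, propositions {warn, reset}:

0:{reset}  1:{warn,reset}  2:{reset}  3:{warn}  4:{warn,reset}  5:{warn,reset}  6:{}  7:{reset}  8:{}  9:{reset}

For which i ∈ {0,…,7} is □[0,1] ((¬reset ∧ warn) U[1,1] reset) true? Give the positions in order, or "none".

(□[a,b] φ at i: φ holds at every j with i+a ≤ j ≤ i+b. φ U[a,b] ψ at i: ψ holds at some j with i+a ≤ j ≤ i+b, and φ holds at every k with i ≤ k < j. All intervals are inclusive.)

Evaluate at each i in [0,7]:
  i=0: ✗ (fails at j=0)
  i=1: ✗ (fails at j=1)
  i=2: ✗ (fails at j=2)
  i=3: ✗ (fails at j=4)
  i=4: ✗ (fails at j=4)
  i=5: ✗ (fails at j=5)
  i=6: ✗ (fails at j=6)
  i=7: ✗ (fails at j=7)

none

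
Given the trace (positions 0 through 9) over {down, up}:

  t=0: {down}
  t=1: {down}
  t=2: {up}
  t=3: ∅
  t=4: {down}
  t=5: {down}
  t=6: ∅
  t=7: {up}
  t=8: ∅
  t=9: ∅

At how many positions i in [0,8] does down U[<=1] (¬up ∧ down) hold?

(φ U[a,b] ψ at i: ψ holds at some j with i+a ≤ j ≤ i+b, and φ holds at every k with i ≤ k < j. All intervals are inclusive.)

4

Evaluate at each i in [0,8]:
  i=0: ✓ (rhs at j=0)
  i=1: ✓ (rhs at j=1)
  i=2: ✗ (no rhs in [2,3])
  i=3: ✗ (lhs fails at k=3 before rhs at j=4)
  i=4: ✓ (rhs at j=4)
  i=5: ✓ (rhs at j=5)
  i=6: ✗ (no rhs in [6,7])
  i=7: ✗ (no rhs in [7,8])
  i=8: ✗ (no rhs in [8,9])
Positions where it holds: {0, 1, 4, 5} → 4.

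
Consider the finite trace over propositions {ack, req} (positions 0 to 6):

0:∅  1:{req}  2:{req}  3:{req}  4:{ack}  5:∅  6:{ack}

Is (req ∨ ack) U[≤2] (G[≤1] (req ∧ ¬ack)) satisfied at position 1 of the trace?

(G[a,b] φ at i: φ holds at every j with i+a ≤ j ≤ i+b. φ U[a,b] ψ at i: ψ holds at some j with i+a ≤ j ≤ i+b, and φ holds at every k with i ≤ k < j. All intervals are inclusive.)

Need some j in [1,3] with G[≤1] (req ∧ ¬ack), and (req ∨ ack) at every k in [1,j-1].
  j=1: G[≤1] (req ∧ ¬ack) holds; no prefix to check → satisfied.

Yes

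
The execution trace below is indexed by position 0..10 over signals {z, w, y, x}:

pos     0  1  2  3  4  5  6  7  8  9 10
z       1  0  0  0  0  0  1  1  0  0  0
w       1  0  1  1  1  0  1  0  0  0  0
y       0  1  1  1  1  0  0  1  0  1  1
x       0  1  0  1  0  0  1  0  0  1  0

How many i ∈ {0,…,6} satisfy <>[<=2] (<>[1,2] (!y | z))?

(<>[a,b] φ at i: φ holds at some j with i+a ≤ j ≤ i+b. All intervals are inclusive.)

6

Evaluate at each i in [0,6]:
  i=0: ✗ (none in [0,2])
  i=1: ✓ (witness j=3)
  i=2: ✓ (witness j=3)
  i=3: ✓ (witness j=3)
  i=4: ✓ (witness j=4)
  i=5: ✓ (witness j=5)
  i=6: ✓ (witness j=6)
Positions where it holds: {1, 2, 3, 4, 5, 6} → 6.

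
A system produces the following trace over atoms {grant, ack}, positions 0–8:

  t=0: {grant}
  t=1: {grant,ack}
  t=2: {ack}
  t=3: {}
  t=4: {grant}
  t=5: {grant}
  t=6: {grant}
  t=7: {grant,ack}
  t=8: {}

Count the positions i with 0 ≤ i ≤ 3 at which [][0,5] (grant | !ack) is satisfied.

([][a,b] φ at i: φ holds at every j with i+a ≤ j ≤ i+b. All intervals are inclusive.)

1

Evaluate at each i in [0,3]:
  i=0: ✗ (fails at j=2)
  i=1: ✗ (fails at j=2)
  i=2: ✗ (fails at j=2)
  i=3: ✓ (all of [3,8])
Positions where it holds: {3} → 1.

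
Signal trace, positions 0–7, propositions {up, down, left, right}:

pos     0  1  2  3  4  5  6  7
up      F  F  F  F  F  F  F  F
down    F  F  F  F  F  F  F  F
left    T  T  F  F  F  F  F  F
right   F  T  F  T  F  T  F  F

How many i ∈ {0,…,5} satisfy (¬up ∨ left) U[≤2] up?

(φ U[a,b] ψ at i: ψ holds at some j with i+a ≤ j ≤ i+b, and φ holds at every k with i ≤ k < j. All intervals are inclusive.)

0

Evaluate at each i in [0,5]:
  i=0: ✗ (no rhs in [0,2])
  i=1: ✗ (no rhs in [1,3])
  i=2: ✗ (no rhs in [2,4])
  i=3: ✗ (no rhs in [3,5])
  i=4: ✗ (no rhs in [4,6])
  i=5: ✗ (no rhs in [5,7])
Positions where it holds: {} → 0.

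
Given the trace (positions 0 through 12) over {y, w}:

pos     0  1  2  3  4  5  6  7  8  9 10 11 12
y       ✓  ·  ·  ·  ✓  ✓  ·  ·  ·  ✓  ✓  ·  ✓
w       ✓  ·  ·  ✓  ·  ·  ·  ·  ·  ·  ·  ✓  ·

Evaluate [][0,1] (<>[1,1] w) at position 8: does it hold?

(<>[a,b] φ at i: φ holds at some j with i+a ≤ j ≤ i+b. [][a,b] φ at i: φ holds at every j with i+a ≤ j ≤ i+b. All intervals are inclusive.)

Check <>[1,1] w at every j in [8,9]:
  j=8: fails (none in [9,9])
  j=9: fails (none in [10,10])
Fails at j=8 → formula fails.

Does not hold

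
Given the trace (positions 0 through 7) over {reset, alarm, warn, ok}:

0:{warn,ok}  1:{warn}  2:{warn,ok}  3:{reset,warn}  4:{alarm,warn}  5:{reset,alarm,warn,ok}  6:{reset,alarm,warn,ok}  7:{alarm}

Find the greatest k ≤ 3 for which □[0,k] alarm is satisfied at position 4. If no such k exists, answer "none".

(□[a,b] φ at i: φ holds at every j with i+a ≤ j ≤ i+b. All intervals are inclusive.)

alarm must hold from j=4 onward; find where it first fails.
  j=4: holds
  j=5: holds
  j=6: holds
  j=7: holds
Holds through j=7; largest k = 3.

3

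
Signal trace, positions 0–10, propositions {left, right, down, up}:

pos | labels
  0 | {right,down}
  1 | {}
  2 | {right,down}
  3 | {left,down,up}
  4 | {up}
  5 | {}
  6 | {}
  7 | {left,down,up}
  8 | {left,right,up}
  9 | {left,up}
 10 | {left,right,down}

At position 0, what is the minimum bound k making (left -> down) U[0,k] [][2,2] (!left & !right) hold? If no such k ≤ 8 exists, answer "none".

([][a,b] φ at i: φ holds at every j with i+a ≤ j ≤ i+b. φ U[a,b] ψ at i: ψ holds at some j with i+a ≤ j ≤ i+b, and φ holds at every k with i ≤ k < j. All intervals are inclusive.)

Need earliest j ≥ 0 with [][2,2] (!left & !right), and (left -> down) at every k in [0,j-1].
  j=0: rhs fails.
  j=1: rhs fails.
  j=2: rhs holds; lhs holds on [0,1]. k = 2.

2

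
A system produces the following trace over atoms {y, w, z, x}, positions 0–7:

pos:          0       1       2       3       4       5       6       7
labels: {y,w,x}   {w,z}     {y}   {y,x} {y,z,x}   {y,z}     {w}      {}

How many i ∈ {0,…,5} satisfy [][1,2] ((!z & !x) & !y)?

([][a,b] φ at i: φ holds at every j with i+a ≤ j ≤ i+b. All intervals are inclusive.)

1

Evaluate at each i in [0,5]:
  i=0: ✗ (fails at j=1)
  i=1: ✗ (fails at j=2)
  i=2: ✗ (fails at j=3)
  i=3: ✗ (fails at j=4)
  i=4: ✗ (fails at j=5)
  i=5: ✓ (all of [6,7])
Positions where it holds: {5} → 1.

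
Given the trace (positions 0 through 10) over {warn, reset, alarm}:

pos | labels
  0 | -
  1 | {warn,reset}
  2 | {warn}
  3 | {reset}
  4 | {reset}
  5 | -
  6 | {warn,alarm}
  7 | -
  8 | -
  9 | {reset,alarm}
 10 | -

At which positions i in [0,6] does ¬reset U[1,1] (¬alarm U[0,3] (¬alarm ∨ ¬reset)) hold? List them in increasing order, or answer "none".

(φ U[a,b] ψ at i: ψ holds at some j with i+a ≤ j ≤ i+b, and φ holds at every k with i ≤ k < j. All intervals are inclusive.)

Evaluate at each i in [0,6]:
  i=0: ✓ (rhs at j=1; lhs holds on [0,0])
  i=1: ✗ (lhs fails at k=1 before rhs at j=2)
  i=2: ✓ (rhs at j=3; lhs holds on [2,2])
  i=3: ✗ (lhs fails at k=3 before rhs at j=4)
  i=4: ✗ (lhs fails at k=4 before rhs at j=5)
  i=5: ✓ (rhs at j=6; lhs holds on [5,5])
  i=6: ✓ (rhs at j=7; lhs holds on [6,6])

0, 2, 5, 6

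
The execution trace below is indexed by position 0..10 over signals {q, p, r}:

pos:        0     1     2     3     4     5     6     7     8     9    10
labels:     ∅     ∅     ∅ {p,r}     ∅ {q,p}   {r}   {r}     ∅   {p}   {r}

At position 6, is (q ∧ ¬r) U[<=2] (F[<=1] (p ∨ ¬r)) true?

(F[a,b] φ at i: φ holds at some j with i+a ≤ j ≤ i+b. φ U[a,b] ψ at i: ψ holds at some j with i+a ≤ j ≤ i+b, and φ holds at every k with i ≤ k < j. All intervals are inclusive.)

Need some j in [6,8] with F[<=1] (p ∨ ¬r), and (q ∧ ¬r) at every k in [6,j-1].
  j=6: F[<=1] (p ∨ ¬r) — fails (none in [6,7]).
  j=7: F[<=1] (p ∨ ¬r) holds, but (q ∧ ¬r) fails at k=6 → not this j.
  j=8: F[<=1] (p ∨ ¬r) holds, but (q ∧ ¬r) fails at k=6 → not this j.
No j in the window works → until fails.

False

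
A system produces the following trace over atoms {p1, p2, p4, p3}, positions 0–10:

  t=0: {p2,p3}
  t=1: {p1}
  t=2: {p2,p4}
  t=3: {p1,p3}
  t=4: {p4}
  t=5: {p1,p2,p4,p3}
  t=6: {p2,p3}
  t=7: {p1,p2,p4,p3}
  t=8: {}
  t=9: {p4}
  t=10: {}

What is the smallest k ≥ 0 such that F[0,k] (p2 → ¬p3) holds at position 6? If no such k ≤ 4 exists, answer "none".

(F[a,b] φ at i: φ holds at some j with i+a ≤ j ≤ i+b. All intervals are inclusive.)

Scan j = 6,7,… for (p2 → ¬p3):
  j=6: fails
  j=7: fails
  j=8: holds
First hit at j=8, so smallest k = 8-6 = 2.

2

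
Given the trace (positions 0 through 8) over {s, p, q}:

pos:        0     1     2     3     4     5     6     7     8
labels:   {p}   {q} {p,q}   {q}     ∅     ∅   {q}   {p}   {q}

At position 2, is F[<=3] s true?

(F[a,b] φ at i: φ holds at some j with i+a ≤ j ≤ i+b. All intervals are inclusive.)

False

Check s at each j in [2,5]:
  j=2: false
  j=3: false
  j=4: false
  j=5: false
No position in the window satisfies it → formula fails.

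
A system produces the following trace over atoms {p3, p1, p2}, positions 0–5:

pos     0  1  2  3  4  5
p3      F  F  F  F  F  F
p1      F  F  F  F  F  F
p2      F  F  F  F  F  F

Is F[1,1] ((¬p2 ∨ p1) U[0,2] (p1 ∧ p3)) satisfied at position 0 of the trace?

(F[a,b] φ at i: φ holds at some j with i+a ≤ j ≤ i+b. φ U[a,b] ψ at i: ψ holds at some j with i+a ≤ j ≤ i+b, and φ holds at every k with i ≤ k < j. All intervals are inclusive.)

No

Check ((¬p2 ∨ p1) U[0,2] (p1 ∧ p3)) at each j in [1,1]:
  j=1: fails
No position in the window satisfies it → formula fails.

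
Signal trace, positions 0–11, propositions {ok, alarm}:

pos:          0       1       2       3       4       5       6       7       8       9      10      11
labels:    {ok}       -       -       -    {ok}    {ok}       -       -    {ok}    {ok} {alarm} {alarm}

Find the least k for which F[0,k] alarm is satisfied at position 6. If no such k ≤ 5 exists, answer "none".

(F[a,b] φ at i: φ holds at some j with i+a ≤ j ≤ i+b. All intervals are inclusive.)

4

Scan j = 6,7,… for alarm:
  j=6: fails
  j=7: fails
  j=8: fails
  j=9: fails
  j=10: holds
First hit at j=10, so smallest k = 10-6 = 4.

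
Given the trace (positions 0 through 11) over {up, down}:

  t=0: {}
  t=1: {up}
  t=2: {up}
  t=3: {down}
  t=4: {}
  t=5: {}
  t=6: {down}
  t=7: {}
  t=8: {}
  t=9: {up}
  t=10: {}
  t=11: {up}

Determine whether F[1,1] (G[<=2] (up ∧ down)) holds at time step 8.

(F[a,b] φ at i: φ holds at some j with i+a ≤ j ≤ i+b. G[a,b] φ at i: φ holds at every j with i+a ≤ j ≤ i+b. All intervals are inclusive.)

False

Check G[<=2] (up ∧ down) at each j in [9,9]:
  j=9: fails at 9
No position in the window satisfies it → formula fails.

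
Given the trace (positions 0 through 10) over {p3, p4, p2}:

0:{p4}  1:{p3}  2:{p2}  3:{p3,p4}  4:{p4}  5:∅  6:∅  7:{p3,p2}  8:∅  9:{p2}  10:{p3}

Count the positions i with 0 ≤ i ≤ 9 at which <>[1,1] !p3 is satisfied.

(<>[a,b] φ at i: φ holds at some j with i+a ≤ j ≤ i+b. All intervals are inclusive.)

Evaluate at each i in [0,9]:
  i=0: ✗ (none in [1,1])
  i=1: ✓ (witness j=2)
  i=2: ✗ (none in [3,3])
  i=3: ✓ (witness j=4)
  i=4: ✓ (witness j=5)
  i=5: ✓ (witness j=6)
  i=6: ✗ (none in [7,7])
  i=7: ✓ (witness j=8)
  i=8: ✓ (witness j=9)
  i=9: ✗ (none in [10,10])
Positions where it holds: {1, 3, 4, 5, 7, 8} → 6.

6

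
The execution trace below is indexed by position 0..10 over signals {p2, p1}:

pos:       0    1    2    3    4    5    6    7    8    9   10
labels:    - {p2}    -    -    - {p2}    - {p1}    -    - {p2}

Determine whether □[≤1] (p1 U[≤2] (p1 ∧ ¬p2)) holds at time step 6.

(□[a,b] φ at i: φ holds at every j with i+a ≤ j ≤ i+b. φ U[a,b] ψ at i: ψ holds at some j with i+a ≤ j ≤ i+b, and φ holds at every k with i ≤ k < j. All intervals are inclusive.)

Check (p1 U[≤2] (p1 ∧ ¬p2)) at every j in [6,7]:
  j=6: fails
  j=7: holds
Fails at j=6 → formula fails.

False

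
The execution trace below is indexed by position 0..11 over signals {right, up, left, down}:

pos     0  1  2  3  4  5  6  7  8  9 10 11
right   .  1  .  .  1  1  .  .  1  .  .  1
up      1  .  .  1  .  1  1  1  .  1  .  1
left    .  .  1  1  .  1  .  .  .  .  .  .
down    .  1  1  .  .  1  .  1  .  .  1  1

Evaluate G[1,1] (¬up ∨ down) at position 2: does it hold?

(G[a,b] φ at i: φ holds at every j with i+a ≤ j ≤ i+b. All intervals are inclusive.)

Check (¬up ∨ down) at every j in [3,3]:
  j=3: false
Fails at j=3 → formula fails.

Does not hold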